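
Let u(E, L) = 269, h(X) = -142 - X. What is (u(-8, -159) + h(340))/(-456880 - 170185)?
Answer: 213/627065 ≈ 0.00033968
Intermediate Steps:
(u(-8, -159) + h(340))/(-456880 - 170185) = (269 + (-142 - 1*340))/(-456880 - 170185) = (269 + (-142 - 340))/(-627065) = (269 - 482)*(-1/627065) = -213*(-1/627065) = 213/627065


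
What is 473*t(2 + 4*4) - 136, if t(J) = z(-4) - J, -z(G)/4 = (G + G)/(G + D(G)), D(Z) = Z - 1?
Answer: -92986/9 ≈ -10332.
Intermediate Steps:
D(Z) = -1 + Z
z(G) = -8*G/(-1 + 2*G) (z(G) = -4*(G + G)/(G + (-1 + G)) = -4*2*G/(-1 + 2*G) = -8*G/(-1 + 2*G))
t(J) = -32/9 - J (t(J) = -8*(-4)/(-1 + 2*(-4)) - J = -8*(-4)/(-1 - 8) - J = -8*(-4)/(-9) - J = -8*(-4)*(-1/9) - J = -32/9 - J)
473*t(2 + 4*4) - 136 = 473*(-32/9 - (2 + 4*4)) - 136 = 473*(-32/9 - (2 + 16)) - 136 = 473*(-32/9 - 1*18) - 136 = 473*(-32/9 - 18) - 136 = 473*(-194/9) - 136 = -91762/9 - 136 = -92986/9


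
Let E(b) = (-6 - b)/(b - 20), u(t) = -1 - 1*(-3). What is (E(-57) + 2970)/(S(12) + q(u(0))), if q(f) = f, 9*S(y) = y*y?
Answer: 76213/462 ≈ 164.96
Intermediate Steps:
S(y) = y**2/9 (S(y) = (y*y)/9 = y**2/9)
u(t) = 2 (u(t) = -1 + 3 = 2)
E(b) = (-6 - b)/(-20 + b)
(E(-57) + 2970)/(S(12) + q(u(0))) = ((-6 - 1*(-57))/(-20 - 57) + 2970)/((1/9)*12**2 + 2) = ((-6 + 57)/(-77) + 2970)/((1/9)*144 + 2) = (-1/77*51 + 2970)/(16 + 2) = (-51/77 + 2970)/18 = (228639/77)*(1/18) = 76213/462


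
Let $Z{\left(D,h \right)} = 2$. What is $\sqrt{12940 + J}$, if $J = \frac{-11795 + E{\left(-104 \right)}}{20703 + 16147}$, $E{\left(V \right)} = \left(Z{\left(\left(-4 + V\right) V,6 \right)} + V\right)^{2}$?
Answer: $\frac{\sqrt{702858635666}}{7370} \approx 113.75$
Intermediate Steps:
$E{\left(V \right)} = \left(2 + V\right)^{2}$
$J = - \frac{1391}{36850}$ ($J = \frac{-11795 + \left(2 - 104\right)^{2}}{20703 + 16147} = \frac{-11795 + \left(-102\right)^{2}}{36850} = \left(-11795 + 10404\right) \frac{1}{36850} = \left(-1391\right) \frac{1}{36850} = - \frac{1391}{36850} \approx -0.037748$)
$\sqrt{12940 + J} = \sqrt{12940 - \frac{1391}{36850}} = \sqrt{\frac{476837609}{36850}} = \frac{\sqrt{702858635666}}{7370}$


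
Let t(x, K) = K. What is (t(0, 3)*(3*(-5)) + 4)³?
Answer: -68921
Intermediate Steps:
(t(0, 3)*(3*(-5)) + 4)³ = (3*(3*(-5)) + 4)³ = (3*(-15) + 4)³ = (-45 + 4)³ = (-41)³ = -68921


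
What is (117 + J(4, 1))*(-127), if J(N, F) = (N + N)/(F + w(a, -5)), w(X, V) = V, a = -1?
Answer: -14605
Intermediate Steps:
J(N, F) = 2*N/(-5 + F) (J(N, F) = (N + N)/(F - 5) = (2*N)/(-5 + F) = 2*N/(-5 + F))
(117 + J(4, 1))*(-127) = (117 + 2*4/(-5 + 1))*(-127) = (117 + 2*4/(-4))*(-127) = (117 + 2*4*(-¼))*(-127) = (117 - 2)*(-127) = 115*(-127) = -14605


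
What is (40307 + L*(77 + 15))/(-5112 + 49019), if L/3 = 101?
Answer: 68183/43907 ≈ 1.5529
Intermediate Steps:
L = 303 (L = 3*101 = 303)
(40307 + L*(77 + 15))/(-5112 + 49019) = (40307 + 303*(77 + 15))/(-5112 + 49019) = (40307 + 303*92)/43907 = (40307 + 27876)*(1/43907) = 68183*(1/43907) = 68183/43907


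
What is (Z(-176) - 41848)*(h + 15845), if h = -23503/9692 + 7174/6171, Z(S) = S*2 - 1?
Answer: -784113908831685/1172732 ≈ -6.6862e+8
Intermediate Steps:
Z(S) = -1 + 2*S (Z(S) = 2*S - 1 = -1 + 2*S)
h = -4441565/3518196 (h = -23503*1/9692 + 7174*(1/6171) = -23503/9692 + 422/363 = -4441565/3518196 ≈ -1.2625)
(Z(-176) - 41848)*(h + 15845) = ((-1 + 2*(-176)) - 41848)*(-4441565/3518196 + 15845) = ((-1 - 352) - 41848)*(55741374055/3518196) = (-353 - 41848)*(55741374055/3518196) = -42201*55741374055/3518196 = -784113908831685/1172732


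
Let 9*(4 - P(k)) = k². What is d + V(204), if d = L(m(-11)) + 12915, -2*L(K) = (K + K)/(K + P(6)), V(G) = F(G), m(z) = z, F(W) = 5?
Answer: 12919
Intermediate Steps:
P(k) = 4 - k²/9
V(G) = 5
L(K) = -1 (L(K) = -(K + K)/(2*(K + (4 - ⅑*6²))) = -2*K/(2*(K + (4 - ⅑*36))) = -2*K/(2*(K + (4 - 4))) = -2*K/(2*(K + 0)) = -2*K/(2*K) = -½*2 = -1)
d = 12914 (d = -1 + 12915 = 12914)
d + V(204) = 12914 + 5 = 12919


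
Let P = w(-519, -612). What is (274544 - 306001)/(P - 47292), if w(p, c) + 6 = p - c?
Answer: 31457/47205 ≈ 0.66639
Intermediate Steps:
w(p, c) = -6 + p - c (w(p, c) = -6 + (p - c) = -6 + p - c)
P = 87 (P = -6 - 519 - 1*(-612) = -6 - 519 + 612 = 87)
(274544 - 306001)/(P - 47292) = (274544 - 306001)/(87 - 47292) = -31457/(-47205) = -31457*(-1/47205) = 31457/47205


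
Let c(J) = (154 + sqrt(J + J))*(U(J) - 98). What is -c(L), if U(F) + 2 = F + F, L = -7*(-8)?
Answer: -1848 - 48*sqrt(7) ≈ -1975.0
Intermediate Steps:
L = 56
U(F) = -2 + 2*F (U(F) = -2 + (F + F) = -2 + 2*F)
c(J) = (-100 + 2*J)*(154 + sqrt(2)*sqrt(J)) (c(J) = (154 + sqrt(J + J))*((-2 + 2*J) - 98) = (154 + sqrt(2*J))*(-100 + 2*J) = (154 + sqrt(2)*sqrt(J))*(-100 + 2*J) = (-100 + 2*J)*(154 + sqrt(2)*sqrt(J)))
-c(L) = -(-15400 + 308*56 - 100*sqrt(2)*sqrt(56) + 2*sqrt(2)*56**(3/2)) = -(-15400 + 17248 - 100*sqrt(2)*2*sqrt(14) + 2*sqrt(2)*(112*sqrt(14))) = -(-15400 + 17248 - 400*sqrt(7) + 448*sqrt(7)) = -(1848 + 48*sqrt(7)) = -1848 - 48*sqrt(7)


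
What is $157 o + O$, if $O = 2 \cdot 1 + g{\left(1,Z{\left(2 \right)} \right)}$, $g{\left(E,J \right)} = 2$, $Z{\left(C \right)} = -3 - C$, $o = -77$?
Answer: $-12085$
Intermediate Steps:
$O = 4$ ($O = 2 \cdot 1 + 2 = 2 + 2 = 4$)
$157 o + O = 157 \left(-77\right) + 4 = -12089 + 4 = -12085$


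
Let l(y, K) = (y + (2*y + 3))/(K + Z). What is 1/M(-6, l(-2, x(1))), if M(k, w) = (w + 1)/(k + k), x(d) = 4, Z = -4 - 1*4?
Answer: -48/7 ≈ -6.8571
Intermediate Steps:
Z = -8 (Z = -4 - 4 = -8)
l(y, K) = (3 + 3*y)/(-8 + K) (l(y, K) = (y + (2*y + 3))/(K - 8) = (y + (3 + 2*y))/(-8 + K) = (3 + 3*y)/(-8 + K))
M(k, w) = (1 + w)/(2*k) (M(k, w) = (1 + w)/((2*k)) = (1 + w)*(1/(2*k)) = (1 + w)/(2*k))
1/M(-6, l(-2, x(1))) = 1/((½)*(1 + 3*(1 - 2)/(-8 + 4))/(-6)) = 1/((½)*(-⅙)*(1 + 3*(-1)/(-4))) = 1/((½)*(-⅙)*(1 + 3*(-¼)*(-1))) = 1/((½)*(-⅙)*(1 + ¾)) = 1/((½)*(-⅙)*(7/4)) = 1/(-7/48) = -48/7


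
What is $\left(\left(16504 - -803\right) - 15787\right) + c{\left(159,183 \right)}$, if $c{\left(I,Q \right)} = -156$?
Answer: $1364$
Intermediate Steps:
$\left(\left(16504 - -803\right) - 15787\right) + c{\left(159,183 \right)} = \left(\left(16504 - -803\right) - 15787\right) - 156 = \left(\left(16504 + 803\right) - 15787\right) - 156 = \left(17307 - 15787\right) - 156 = 1520 - 156 = 1364$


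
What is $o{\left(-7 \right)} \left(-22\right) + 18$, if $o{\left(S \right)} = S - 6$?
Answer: $304$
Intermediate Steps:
$o{\left(S \right)} = -6 + S$
$o{\left(-7 \right)} \left(-22\right) + 18 = \left(-6 - 7\right) \left(-22\right) + 18 = \left(-13\right) \left(-22\right) + 18 = 286 + 18 = 304$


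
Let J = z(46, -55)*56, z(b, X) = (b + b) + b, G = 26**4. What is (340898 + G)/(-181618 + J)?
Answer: -398937/86945 ≈ -4.5884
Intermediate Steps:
G = 456976
z(b, X) = 3*b (z(b, X) = 2*b + b = 3*b)
J = 7728 (J = (3*46)*56 = 138*56 = 7728)
(340898 + G)/(-181618 + J) = (340898 + 456976)/(-181618 + 7728) = 797874/(-173890) = 797874*(-1/173890) = -398937/86945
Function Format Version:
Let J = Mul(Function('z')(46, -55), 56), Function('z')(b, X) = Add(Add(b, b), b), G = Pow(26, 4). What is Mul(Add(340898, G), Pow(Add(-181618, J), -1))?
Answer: Rational(-398937, 86945) ≈ -4.5884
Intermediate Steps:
G = 456976
Function('z')(b, X) = Mul(3, b) (Function('z')(b, X) = Add(Mul(2, b), b) = Mul(3, b))
J = 7728 (J = Mul(Mul(3, 46), 56) = Mul(138, 56) = 7728)
Mul(Add(340898, G), Pow(Add(-181618, J), -1)) = Mul(Add(340898, 456976), Pow(Add(-181618, 7728), -1)) = Mul(797874, Pow(-173890, -1)) = Mul(797874, Rational(-1, 173890)) = Rational(-398937, 86945)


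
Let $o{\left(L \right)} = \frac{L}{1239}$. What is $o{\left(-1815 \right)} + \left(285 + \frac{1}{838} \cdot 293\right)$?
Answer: $\frac{98250809}{346094} \approx 283.88$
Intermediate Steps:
$o{\left(L \right)} = \frac{L}{1239}$ ($o{\left(L \right)} = L \frac{1}{1239} = \frac{L}{1239}$)
$o{\left(-1815 \right)} + \left(285 + \frac{1}{838} \cdot 293\right) = \frac{1}{1239} \left(-1815\right) + \left(285 + \frac{1}{838} \cdot 293\right) = - \frac{605}{413} + \left(285 + \frac{1}{838} \cdot 293\right) = - \frac{605}{413} + \left(285 + \frac{293}{838}\right) = - \frac{605}{413} + \frac{239123}{838} = \frac{98250809}{346094}$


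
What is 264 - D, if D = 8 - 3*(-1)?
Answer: 253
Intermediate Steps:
D = 11 (D = 8 + 3 = 11)
264 - D = 264 - 1*11 = 264 - 11 = 253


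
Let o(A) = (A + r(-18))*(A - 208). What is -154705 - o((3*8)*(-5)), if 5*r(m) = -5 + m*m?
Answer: -865693/5 ≈ -1.7314e+5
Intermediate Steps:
r(m) = -1 + m²/5 (r(m) = (-5 + m*m)/5 = (-5 + m²)/5 = -1 + m²/5)
o(A) = (-208 + A)*(319/5 + A) (o(A) = (A + (-1 + (⅕)*(-18)²))*(A - 208) = (A + (-1 + (⅕)*324))*(-208 + A) = (A + (-1 + 324/5))*(-208 + A) = (A + 319/5)*(-208 + A) = (319/5 + A)*(-208 + A) = (-208 + A)*(319/5 + A))
-154705 - o((3*8)*(-5)) = -154705 - (-66352/5 + ((3*8)*(-5))² - 721*3*8*(-5)/5) = -154705 - (-66352/5 + (24*(-5))² - 17304*(-5)/5) = -154705 - (-66352/5 + (-120)² - 721/5*(-120)) = -154705 - (-66352/5 + 14400 + 17304) = -154705 - 1*92168/5 = -154705 - 92168/5 = -865693/5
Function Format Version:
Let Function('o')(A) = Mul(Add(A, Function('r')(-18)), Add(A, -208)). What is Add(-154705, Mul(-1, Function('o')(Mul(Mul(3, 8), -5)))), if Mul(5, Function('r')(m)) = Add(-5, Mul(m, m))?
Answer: Rational(-865693, 5) ≈ -1.7314e+5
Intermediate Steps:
Function('r')(m) = Add(-1, Mul(Rational(1, 5), Pow(m, 2))) (Function('r')(m) = Mul(Rational(1, 5), Add(-5, Mul(m, m))) = Mul(Rational(1, 5), Add(-5, Pow(m, 2))) = Add(-1, Mul(Rational(1, 5), Pow(m, 2))))
Function('o')(A) = Mul(Add(-208, A), Add(Rational(319, 5), A)) (Function('o')(A) = Mul(Add(A, Add(-1, Mul(Rational(1, 5), Pow(-18, 2)))), Add(A, -208)) = Mul(Add(A, Add(-1, Mul(Rational(1, 5), 324))), Add(-208, A)) = Mul(Add(A, Add(-1, Rational(324, 5))), Add(-208, A)) = Mul(Add(A, Rational(319, 5)), Add(-208, A)) = Mul(Add(Rational(319, 5), A), Add(-208, A)) = Mul(Add(-208, A), Add(Rational(319, 5), A)))
Add(-154705, Mul(-1, Function('o')(Mul(Mul(3, 8), -5)))) = Add(-154705, Mul(-1, Add(Rational(-66352, 5), Pow(Mul(Mul(3, 8), -5), 2), Mul(Rational(-721, 5), Mul(Mul(3, 8), -5))))) = Add(-154705, Mul(-1, Add(Rational(-66352, 5), Pow(Mul(24, -5), 2), Mul(Rational(-721, 5), Mul(24, -5))))) = Add(-154705, Mul(-1, Add(Rational(-66352, 5), Pow(-120, 2), Mul(Rational(-721, 5), -120)))) = Add(-154705, Mul(-1, Add(Rational(-66352, 5), 14400, 17304))) = Add(-154705, Mul(-1, Rational(92168, 5))) = Add(-154705, Rational(-92168, 5)) = Rational(-865693, 5)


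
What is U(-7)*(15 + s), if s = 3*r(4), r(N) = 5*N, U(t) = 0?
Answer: 0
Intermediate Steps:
s = 60 (s = 3*(5*4) = 3*20 = 60)
U(-7)*(15 + s) = 0*(15 + 60) = 0*75 = 0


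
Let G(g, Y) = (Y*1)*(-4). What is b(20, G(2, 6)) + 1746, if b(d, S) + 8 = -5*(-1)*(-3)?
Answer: 1723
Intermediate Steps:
G(g, Y) = -4*Y (G(g, Y) = Y*(-4) = -4*Y)
b(d, S) = -23 (b(d, S) = -8 - 5*(-1)*(-3) = -8 + 5*(-3) = -8 - 15 = -23)
b(20, G(2, 6)) + 1746 = -23 + 1746 = 1723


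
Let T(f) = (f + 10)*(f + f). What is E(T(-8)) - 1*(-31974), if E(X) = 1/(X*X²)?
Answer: 1047724031/32768 ≈ 31974.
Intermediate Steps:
T(f) = 2*f*(10 + f) (T(f) = (10 + f)*(2*f) = 2*f*(10 + f))
E(X) = X⁻³ (E(X) = 1/(X³) = X⁻³)
E(T(-8)) - 1*(-31974) = (2*(-8)*(10 - 8))⁻³ - 1*(-31974) = (2*(-8)*2)⁻³ + 31974 = (-32)⁻³ + 31974 = -1/32768 + 31974 = 1047724031/32768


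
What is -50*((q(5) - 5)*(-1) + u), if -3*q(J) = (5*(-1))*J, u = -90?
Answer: 14000/3 ≈ 4666.7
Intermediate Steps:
q(J) = 5*J/3 (q(J) = -5*(-1)*J/3 = -(-5)*J/3 = 5*J/3)
-50*((q(5) - 5)*(-1) + u) = -50*(((5/3)*5 - 5)*(-1) - 90) = -50*((25/3 - 5)*(-1) - 90) = -50*((10/3)*(-1) - 90) = -50*(-10/3 - 90) = -50*(-280/3) = 14000/3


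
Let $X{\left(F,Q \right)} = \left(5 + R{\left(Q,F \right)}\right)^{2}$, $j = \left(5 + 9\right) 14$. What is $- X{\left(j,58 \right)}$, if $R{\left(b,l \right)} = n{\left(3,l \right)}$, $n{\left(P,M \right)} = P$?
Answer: $-64$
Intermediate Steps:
$R{\left(b,l \right)} = 3$
$j = 196$ ($j = 14 \cdot 14 = 196$)
$X{\left(F,Q \right)} = 64$ ($X{\left(F,Q \right)} = \left(5 + 3\right)^{2} = 8^{2} = 64$)
$- X{\left(j,58 \right)} = \left(-1\right) 64 = -64$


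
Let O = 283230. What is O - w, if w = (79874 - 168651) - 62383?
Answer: 434390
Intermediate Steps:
w = -151160 (w = -88777 - 62383 = -151160)
O - w = 283230 - 1*(-151160) = 283230 + 151160 = 434390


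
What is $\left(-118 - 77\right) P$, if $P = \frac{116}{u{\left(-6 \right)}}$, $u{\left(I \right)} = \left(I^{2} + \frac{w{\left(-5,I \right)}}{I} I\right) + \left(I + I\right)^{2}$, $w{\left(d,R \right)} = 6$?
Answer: $- \frac{3770}{31} \approx -121.61$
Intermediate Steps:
$u{\left(I \right)} = 6 + 5 I^{2}$ ($u{\left(I \right)} = \left(I^{2} + \frac{6}{I} I\right) + \left(I + I\right)^{2} = \left(I^{2} + 6\right) + \left(2 I\right)^{2} = \left(6 + I^{2}\right) + 4 I^{2} = 6 + 5 I^{2}$)
$P = \frac{58}{93}$ ($P = \frac{116}{6 + 5 \left(-6\right)^{2}} = \frac{116}{6 + 5 \cdot 36} = \frac{116}{6 + 180} = \frac{116}{186} = 116 \cdot \frac{1}{186} = \frac{58}{93} \approx 0.62366$)
$\left(-118 - 77\right) P = \left(-118 - 77\right) \frac{58}{93} = \left(-195\right) \frac{58}{93} = - \frac{3770}{31}$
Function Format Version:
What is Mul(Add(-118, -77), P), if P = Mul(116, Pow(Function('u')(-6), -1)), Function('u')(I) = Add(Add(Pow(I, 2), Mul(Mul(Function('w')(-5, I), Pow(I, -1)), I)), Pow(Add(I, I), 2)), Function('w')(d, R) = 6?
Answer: Rational(-3770, 31) ≈ -121.61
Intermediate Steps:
Function('u')(I) = Add(6, Mul(5, Pow(I, 2))) (Function('u')(I) = Add(Add(Pow(I, 2), Mul(Mul(6, Pow(I, -1)), I)), Pow(Add(I, I), 2)) = Add(Add(Pow(I, 2), 6), Pow(Mul(2, I), 2)) = Add(Add(6, Pow(I, 2)), Mul(4, Pow(I, 2))) = Add(6, Mul(5, Pow(I, 2))))
P = Rational(58, 93) (P = Mul(116, Pow(Add(6, Mul(5, Pow(-6, 2))), -1)) = Mul(116, Pow(Add(6, Mul(5, 36)), -1)) = Mul(116, Pow(Add(6, 180), -1)) = Mul(116, Pow(186, -1)) = Mul(116, Rational(1, 186)) = Rational(58, 93) ≈ 0.62366)
Mul(Add(-118, -77), P) = Mul(Add(-118, -77), Rational(58, 93)) = Mul(-195, Rational(58, 93)) = Rational(-3770, 31)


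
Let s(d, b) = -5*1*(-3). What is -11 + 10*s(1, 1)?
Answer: 139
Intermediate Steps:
s(d, b) = 15 (s(d, b) = -5*(-3) = 15)
-11 + 10*s(1, 1) = -11 + 10*15 = -11 + 150 = 139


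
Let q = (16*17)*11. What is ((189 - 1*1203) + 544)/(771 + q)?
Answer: -470/3763 ≈ -0.12490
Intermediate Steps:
q = 2992 (q = 272*11 = 2992)
((189 - 1*1203) + 544)/(771 + q) = ((189 - 1*1203) + 544)/(771 + 2992) = ((189 - 1203) + 544)/3763 = (-1014 + 544)*(1/3763) = -470*1/3763 = -470/3763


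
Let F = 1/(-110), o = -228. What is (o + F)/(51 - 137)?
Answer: 25081/9460 ≈ 2.6513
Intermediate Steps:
F = -1/110 ≈ -0.0090909
(o + F)/(51 - 137) = (-228 - 1/110)/(51 - 137) = -25081/110/(-86) = -25081/110*(-1/86) = 25081/9460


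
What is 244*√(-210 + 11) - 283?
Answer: -283 + 244*I*√199 ≈ -283.0 + 3442.0*I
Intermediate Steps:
244*√(-210 + 11) - 283 = 244*√(-199) - 283 = 244*(I*√199) - 283 = 244*I*√199 - 283 = -283 + 244*I*√199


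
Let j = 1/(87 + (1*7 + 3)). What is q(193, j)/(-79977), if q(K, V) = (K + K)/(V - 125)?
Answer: 18721/484820574 ≈ 3.8614e-5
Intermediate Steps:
j = 1/97 (j = 1/(87 + (7 + 3)) = 1/(87 + 10) = 1/97 ≈ 0.010309)
q(K, V) = 2*K/(-125 + V) (q(K, V) = (2*K)/(-125 + V) = 2*K/(-125 + V))
q(193, j)/(-79977) = (2*193/(-125 + 1/97))/(-79977) = (2*193/(-12124/97))*(-1/79977) = (2*193*(-97/12124))*(-1/79977) = -18721/6062*(-1/79977) = 18721/484820574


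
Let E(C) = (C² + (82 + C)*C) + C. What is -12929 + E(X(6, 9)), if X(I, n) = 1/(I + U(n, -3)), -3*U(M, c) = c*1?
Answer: -632938/49 ≈ -12917.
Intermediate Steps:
U(M, c) = -c/3
X(I, n) = 1/(1 + I) (X(I, n) = 1/(I - ⅓*(-3)) = 1/(I + 1) = 1/(1 + I))
E(C) = C + C² + C*(82 + C) (E(C) = (C² + C*(82 + C)) + C = C + C² + C*(82 + C))
-12929 + E(X(6, 9)) = -12929 + (83 + 2/(1 + 6))/(1 + 6) = -12929 + (83 + 2/7)/7 = -12929 + (⅐)*(583/7) = -12929 + 583/49 = -632938/49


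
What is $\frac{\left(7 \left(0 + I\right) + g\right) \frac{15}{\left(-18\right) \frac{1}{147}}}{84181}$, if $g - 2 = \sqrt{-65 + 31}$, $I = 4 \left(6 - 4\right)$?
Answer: $- \frac{7105}{84181} - \frac{245 i \sqrt{34}}{168362} \approx -0.084401 - 0.0084852 i$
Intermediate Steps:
$I = 8$ ($I = 4 \cdot 2 = 8$)
$g = 2 + i \sqrt{34}$ ($g = 2 + \sqrt{-65 + 31} = 2 + \sqrt{-34} = 2 + i \sqrt{34} \approx 2.0 + 5.831 i$)
$\frac{\left(7 \left(0 + I\right) + g\right) \frac{15}{\left(-18\right) \frac{1}{147}}}{84181} = \frac{\left(7 \left(0 + 8\right) + \left(2 + i \sqrt{34}\right)\right) \frac{15}{\left(-18\right) \frac{1}{147}}}{84181} = \left(7 \cdot 8 + \left(2 + i \sqrt{34}\right)\right) \frac{15}{\left(-18\right) \frac{1}{147}} \cdot \frac{1}{84181} = \left(56 + \left(2 + i \sqrt{34}\right)\right) \frac{15}{- \frac{6}{49}} \cdot \frac{1}{84181} = \left(58 + i \sqrt{34}\right) 15 \left(- \frac{49}{6}\right) \frac{1}{84181} = \left(58 + i \sqrt{34}\right) \left(- \frac{245}{2}\right) \frac{1}{84181} = \left(-7105 - \frac{245 i \sqrt{34}}{2}\right) \frac{1}{84181} = - \frac{7105}{84181} - \frac{245 i \sqrt{34}}{168362}$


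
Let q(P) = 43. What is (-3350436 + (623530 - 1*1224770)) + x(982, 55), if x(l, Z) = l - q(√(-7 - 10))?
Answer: -3950737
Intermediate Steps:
x(l, Z) = -43 + l (x(l, Z) = l - 1*43 = l - 43 = -43 + l)
(-3350436 + (623530 - 1*1224770)) + x(982, 55) = (-3350436 + (623530 - 1*1224770)) + (-43 + 982) = (-3350436 + (623530 - 1224770)) + 939 = (-3350436 - 601240) + 939 = -3951676 + 939 = -3950737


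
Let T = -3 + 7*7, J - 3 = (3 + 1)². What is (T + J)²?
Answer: 4225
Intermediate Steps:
J = 19 (J = 3 + (3 + 1)² = 3 + 4² = 3 + 16 = 19)
T = 46 (T = -3 + 49 = 46)
(T + J)² = (46 + 19)² = 65² = 4225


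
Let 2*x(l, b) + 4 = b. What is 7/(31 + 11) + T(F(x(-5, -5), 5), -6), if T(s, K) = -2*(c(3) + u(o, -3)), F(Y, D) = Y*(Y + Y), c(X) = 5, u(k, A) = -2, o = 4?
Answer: -35/6 ≈ -5.8333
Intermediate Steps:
x(l, b) = -2 + b/2
F(Y, D) = 2*Y**2 (F(Y, D) = Y*(2*Y) = 2*Y**2)
T(s, K) = -6 (T(s, K) = -2*(5 - 2) = -2*3 = -6)
7/(31 + 11) + T(F(x(-5, -5), 5), -6) = 7/(31 + 11) - 6 = 7/42 - 6 = 7*(1/42) - 6 = 1/6 - 6 = -35/6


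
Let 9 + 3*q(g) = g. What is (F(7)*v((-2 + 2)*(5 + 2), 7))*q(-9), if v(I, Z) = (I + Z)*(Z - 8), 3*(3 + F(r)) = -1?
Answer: -140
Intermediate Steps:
F(r) = -10/3 (F(r) = -3 + (⅓)*(-1) = -3 - ⅓ = -10/3)
v(I, Z) = (-8 + Z)*(I + Z) (v(I, Z) = (I + Z)*(-8 + Z) = (-8 + Z)*(I + Z))
q(g) = -3 + g/3
(F(7)*v((-2 + 2)*(5 + 2), 7))*q(-9) = (-10*(7² - 8*(-2 + 2)*(5 + 2) - 8*7 + ((-2 + 2)*(5 + 2))*7)/3)*(-3 + (⅓)*(-9)) = (-10*(49 - 0*7 - 56 + (0*7)*7)/3)*(-3 - 3) = -10*(49 - 8*0 - 56 + 0*7)/3*(-6) = -10*(49 + 0 - 56 + 0)/3*(-6) = -10/3*(-7)*(-6) = (70/3)*(-6) = -140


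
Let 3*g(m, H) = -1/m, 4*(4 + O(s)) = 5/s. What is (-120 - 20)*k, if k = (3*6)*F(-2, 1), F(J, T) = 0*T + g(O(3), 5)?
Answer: -10080/43 ≈ -234.42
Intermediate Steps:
O(s) = -4 + 5/(4*s) (O(s) = -4 + (5/s)/4 = -4 + 5/(4*s))
g(m, H) = -1/(3*m) (g(m, H) = (-1/m)/3 = -1/(3*m))
F(J, T) = 4/43 (F(J, T) = 0*T - 1/(3*(-4 + (5/4)/3)) = 0 - 1/(3*(-4 + (5/4)*(⅓))) = 0 - 1/(3*(-4 + 5/12)) = 0 - 1/(3*(-43/12)) = 0 - ⅓*(-12/43) = 0 + 4/43 = 4/43)
k = 72/43 (k = (3*6)*(4/43) = 18*(4/43) = 72/43 ≈ 1.6744)
(-120 - 20)*k = (-120 - 20)*(72/43) = -140*72/43 = -10080/43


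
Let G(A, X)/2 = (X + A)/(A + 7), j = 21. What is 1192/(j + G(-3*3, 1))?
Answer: 1192/29 ≈ 41.103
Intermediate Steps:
G(A, X) = 2*(A + X)/(7 + A) (G(A, X) = 2*((X + A)/(A + 7)) = 2*((A + X)/(7 + A)) = 2*(A + X)/(7 + A))
1192/(j + G(-3*3, 1)) = 1192/(21 + 2*(-3*3 + 1)/(7 - 3*3)) = 1192/(21 + 2*(-9 + 1)/(7 - 9)) = 1192/(21 + 2*(-8)/(-2)) = 1192/(21 + 2*(-½)*(-8)) = 1192/(21 + 8) = 1192/29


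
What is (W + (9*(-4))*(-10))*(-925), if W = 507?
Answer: -801975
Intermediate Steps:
(W + (9*(-4))*(-10))*(-925) = (507 + (9*(-4))*(-10))*(-925) = (507 - 36*(-10))*(-925) = (507 + 360)*(-925) = 867*(-925) = -801975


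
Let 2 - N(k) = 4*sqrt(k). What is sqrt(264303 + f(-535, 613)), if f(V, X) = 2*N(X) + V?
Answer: 2*sqrt(65943 - 2*sqrt(613)) ≈ 513.39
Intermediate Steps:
N(k) = 2 - 4*sqrt(k)
f(V, X) = 4 + V - 8*sqrt(X) (f(V, X) = 2*(2 - 4*sqrt(X)) + V = (4 - 8*sqrt(X)) + V = 4 + V - 8*sqrt(X))
sqrt(264303 + f(-535, 613)) = sqrt(264303 + (4 - 535 - 8*sqrt(613))) = sqrt(264303 + (-531 - 8*sqrt(613))) = sqrt(263772 - 8*sqrt(613))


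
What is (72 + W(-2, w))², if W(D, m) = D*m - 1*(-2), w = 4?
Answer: 4356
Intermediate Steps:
W(D, m) = 2 + D*m (W(D, m) = D*m + 2 = 2 + D*m)
(72 + W(-2, w))² = (72 + (2 - 2*4))² = (72 + (2 - 8))² = (72 - 6)² = 66² = 4356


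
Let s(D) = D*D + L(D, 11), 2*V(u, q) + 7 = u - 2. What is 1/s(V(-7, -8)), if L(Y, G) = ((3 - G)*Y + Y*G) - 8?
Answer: 1/32 ≈ 0.031250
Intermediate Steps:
V(u, q) = -9/2 + u/2 (V(u, q) = -7/2 + (u - 2)/2 = -7/2 + (-2 + u)/2 = -7/2 + (-1 + u/2) = -9/2 + u/2)
L(Y, G) = -8 + G*Y + Y*(3 - G) (L(Y, G) = (Y*(3 - G) + G*Y) - 8 = (G*Y + Y*(3 - G)) - 8 = -8 + G*Y + Y*(3 - G))
s(D) = -8 + D² + 3*D (s(D) = D*D + (-8 + 3*D) = D² + (-8 + 3*D) = -8 + D² + 3*D)
1/s(V(-7, -8)) = 1/(-8 + (-9/2 + (½)*(-7))² + 3*(-9/2 + (½)*(-7))) = 1/(-8 + (-9/2 - 7/2)² + 3*(-9/2 - 7/2)) = 1/(-8 + (-8)² + 3*(-8)) = 1/(-8 + 64 - 24) = 1/32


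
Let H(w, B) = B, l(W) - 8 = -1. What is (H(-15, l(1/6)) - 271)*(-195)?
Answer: 51480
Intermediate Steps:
l(W) = 7 (l(W) = 8 - 1 = 7)
(H(-15, l(1/6)) - 271)*(-195) = (7 - 271)*(-195) = -264*(-195) = 51480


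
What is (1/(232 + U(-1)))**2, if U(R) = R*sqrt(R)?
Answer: (232 + I)**2/2897130625 ≈ 1.8578e-5 + 1.6016e-7*I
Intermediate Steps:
U(R) = R**(3/2)
(1/(232 + U(-1)))**2 = (1/(232 + (-1)**(3/2)))**2 = (1/(232 - I))**2 = ((232 + I)/53825)**2 = (232 + I)**2/2897130625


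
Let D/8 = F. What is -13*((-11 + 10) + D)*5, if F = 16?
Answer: -8255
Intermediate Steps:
D = 128 (D = 8*16 = 128)
-13*((-11 + 10) + D)*5 = -13*((-11 + 10) + 128)*5 = -13*(-1 + 128)*5 = -13*127*5 = -1651*5 = -8255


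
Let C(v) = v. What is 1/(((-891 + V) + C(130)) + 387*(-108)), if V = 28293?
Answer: -1/14264 ≈ -7.0107e-5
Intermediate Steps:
1/(((-891 + V) + C(130)) + 387*(-108)) = 1/(((-891 + 28293) + 130) + 387*(-108)) = 1/((27402 + 130) - 41796) = 1/(27532 - 41796) = 1/(-14264) = -1/14264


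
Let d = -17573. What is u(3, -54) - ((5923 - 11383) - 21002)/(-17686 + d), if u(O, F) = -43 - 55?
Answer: -3481844/35259 ≈ -98.750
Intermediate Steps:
u(O, F) = -98
u(3, -54) - ((5923 - 11383) - 21002)/(-17686 + d) = -98 - ((5923 - 11383) - 21002)/(-17686 - 17573) = -98 - (-5460 - 21002)/(-35259) = -98 - (-26462)*(-1)/35259 = -98 - 1*26462/35259 = -98 - 26462/35259 = -3481844/35259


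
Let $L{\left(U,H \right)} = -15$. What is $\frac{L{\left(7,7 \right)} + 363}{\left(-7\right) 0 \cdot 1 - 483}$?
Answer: $- \frac{116}{161} \approx -0.7205$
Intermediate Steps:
$\frac{L{\left(7,7 \right)} + 363}{\left(-7\right) 0 \cdot 1 - 483} = \frac{-15 + 363}{\left(-7\right) 0 \cdot 1 - 483} = \frac{348}{0 \cdot 1 - 483} = \frac{348}{0 - 483} = \frac{348}{-483} = 348 \left(- \frac{1}{483}\right) = - \frac{116}{161}$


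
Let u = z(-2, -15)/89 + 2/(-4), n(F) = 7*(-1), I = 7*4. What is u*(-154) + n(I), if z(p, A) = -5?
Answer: 7000/89 ≈ 78.652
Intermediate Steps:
I = 28
n(F) = -7
u = -99/178 (u = -5/89 + 2/(-4) = -5*1/89 + 2*(-¼) = -5/89 - ½ = -99/178 ≈ -0.55618)
u*(-154) + n(I) = -99/178*(-154) - 7 = 7623/89 - 7 = 7000/89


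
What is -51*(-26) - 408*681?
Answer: -276522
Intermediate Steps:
-51*(-26) - 408*681 = 1326 - 277848 = -276522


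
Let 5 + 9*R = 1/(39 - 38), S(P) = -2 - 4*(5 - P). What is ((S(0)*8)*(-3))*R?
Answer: -704/3 ≈ -234.67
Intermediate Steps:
S(P) = -22 + 4*P (S(P) = -2 + (-20 + 4*P) = -22 + 4*P)
R = -4/9 (R = -5/9 + 1/(9*(39 - 38)) = -5/9 + (⅑)/1 = -5/9 + (⅑)*1 = -5/9 + ⅑ = -4/9 ≈ -0.44444)
((S(0)*8)*(-3))*R = (((-22 + 4*0)*8)*(-3))*(-4/9) = (((-22 + 0)*8)*(-3))*(-4/9) = (-22*8*(-3))*(-4/9) = -176*(-3)*(-4/9) = 528*(-4/9) = -704/3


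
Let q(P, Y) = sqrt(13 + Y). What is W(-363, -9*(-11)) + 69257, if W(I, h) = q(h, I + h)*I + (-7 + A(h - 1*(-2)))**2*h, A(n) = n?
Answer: 944021 - 363*I*sqrt(251) ≈ 9.4402e+5 - 5751.0*I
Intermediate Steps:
W(I, h) = I*sqrt(13 + I + h) + h*(-5 + h)**2 (W(I, h) = sqrt(13 + (I + h))*I + (-7 + (h - 1*(-2)))**2*h = sqrt(13 + I + h)*I + (-7 + (h + 2))**2*h = I*sqrt(13 + I + h) + (-7 + (2 + h))**2*h = I*sqrt(13 + I + h) + (-5 + h)**2*h = I*sqrt(13 + I + h) + h*(-5 + h)**2)
W(-363, -9*(-11)) + 69257 = (-363*sqrt(13 - 363 - 9*(-11)) + (-9*(-11))*(-5 - 9*(-11))**2) + 69257 = (-363*sqrt(13 - 363 + 99) + 99*(-5 + 99)**2) + 69257 = (-363*I*sqrt(251) + 99*94**2) + 69257 = (-363*I*sqrt(251) + 99*8836) + 69257 = (-363*I*sqrt(251) + 874764) + 69257 = (874764 - 363*I*sqrt(251)) + 69257 = 944021 - 363*I*sqrt(251)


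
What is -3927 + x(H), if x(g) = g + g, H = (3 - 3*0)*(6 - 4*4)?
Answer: -3987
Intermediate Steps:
H = -30 (H = (3 + 0)*(6 - 16) = 3*(-10) = -30)
x(g) = 2*g
-3927 + x(H) = -3927 + 2*(-30) = -3927 - 60 = -3987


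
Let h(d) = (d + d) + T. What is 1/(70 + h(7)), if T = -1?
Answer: 1/83 ≈ 0.012048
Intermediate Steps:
h(d) = -1 + 2*d (h(d) = (d + d) - 1 = 2*d - 1 = -1 + 2*d)
1/(70 + h(7)) = 1/(70 + (-1 + 2*7)) = 1/(70 + (-1 + 14)) = 1/(70 + 13) = 1/83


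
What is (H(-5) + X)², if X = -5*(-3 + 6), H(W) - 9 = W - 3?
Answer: 196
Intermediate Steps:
H(W) = 6 + W (H(W) = 9 + (W - 3) = 9 + (-3 + W) = 6 + W)
X = -15 (X = -5*3 = -15)
(H(-5) + X)² = ((6 - 5) - 15)² = (1 - 15)² = (-14)² = 196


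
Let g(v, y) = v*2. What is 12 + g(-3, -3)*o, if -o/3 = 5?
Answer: 102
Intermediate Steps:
o = -15 (o = -3*5 = -15)
g(v, y) = 2*v
12 + g(-3, -3)*o = 12 + (2*(-3))*(-15) = 12 - 6*(-15) = 12 + 90 = 102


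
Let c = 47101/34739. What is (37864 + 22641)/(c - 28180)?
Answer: -2101883195/978897919 ≈ -2.1472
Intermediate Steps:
c = 47101/34739 (c = 47101*(1/34739) = 47101/34739 ≈ 1.3559)
(37864 + 22641)/(c - 28180) = (37864 + 22641)/(47101/34739 - 28180) = 60505/(-978897919/34739) = 60505*(-34739/978897919) = -2101883195/978897919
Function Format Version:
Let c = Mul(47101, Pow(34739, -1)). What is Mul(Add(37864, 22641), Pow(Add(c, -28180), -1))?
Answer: Rational(-2101883195, 978897919) ≈ -2.1472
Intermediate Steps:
c = Rational(47101, 34739) (c = Mul(47101, Rational(1, 34739)) = Rational(47101, 34739) ≈ 1.3559)
Mul(Add(37864, 22641), Pow(Add(c, -28180), -1)) = Mul(Add(37864, 22641), Pow(Add(Rational(47101, 34739), -28180), -1)) = Mul(60505, Pow(Rational(-978897919, 34739), -1)) = Mul(60505, Rational(-34739, 978897919)) = Rational(-2101883195, 978897919)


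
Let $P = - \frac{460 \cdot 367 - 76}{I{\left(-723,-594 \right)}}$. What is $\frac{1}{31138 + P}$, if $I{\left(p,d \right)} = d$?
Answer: $\frac{99}{3110786} \approx 3.1825 \cdot 10^{-5}$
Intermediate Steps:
$P = \frac{28124}{99}$ ($P = - \frac{460 \cdot 367 - 76}{-594} = - \frac{\left(168820 - 76\right) \left(-1\right)}{594} = - \frac{168744 \left(-1\right)}{594} = \left(-1\right) \left(- \frac{28124}{99}\right) = \frac{28124}{99} \approx 284.08$)
$\frac{1}{31138 + P} = \frac{1}{31138 + \frac{28124}{99}} = \frac{1}{\frac{3110786}{99}} = \frac{99}{3110786}$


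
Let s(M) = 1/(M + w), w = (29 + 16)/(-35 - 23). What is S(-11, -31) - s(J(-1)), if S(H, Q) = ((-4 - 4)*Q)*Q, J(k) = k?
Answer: -791806/103 ≈ -7687.4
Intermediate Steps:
w = -45/58 (w = 45/(-58) = 45*(-1/58) = -45/58 ≈ -0.77586)
s(M) = 1/(-45/58 + M) (s(M) = 1/(M - 45/58) = 1/(-45/58 + M))
S(H, Q) = -8*Q**2 (S(H, Q) = (-8*Q)*Q = -8*Q**2)
S(-11, -31) - s(J(-1)) = -8*(-31)**2 - 58/(-45 + 58*(-1)) = -8*961 - 58/(-45 - 58) = -7688 - 58/(-103) = -7688 - 58*(-1)/103 = -7688 - 1*(-58/103) = -7688 + 58/103 = -791806/103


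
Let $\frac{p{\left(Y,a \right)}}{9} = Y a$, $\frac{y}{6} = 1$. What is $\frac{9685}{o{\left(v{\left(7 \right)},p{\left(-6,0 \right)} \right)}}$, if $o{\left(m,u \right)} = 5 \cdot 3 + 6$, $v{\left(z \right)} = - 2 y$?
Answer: $\frac{9685}{21} \approx 461.19$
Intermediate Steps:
$y = 6$ ($y = 6 \cdot 1 = 6$)
$v{\left(z \right)} = -12$ ($v{\left(z \right)} = \left(-2\right) 6 = -12$)
$p{\left(Y,a \right)} = 9 Y a$
$o{\left(m,u \right)} = 21$ ($o{\left(m,u \right)} = 15 + 6 = 21$)
$\frac{9685}{o{\left(v{\left(7 \right)},p{\left(-6,0 \right)} \right)}} = \frac{9685}{21}$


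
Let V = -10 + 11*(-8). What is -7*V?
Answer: 686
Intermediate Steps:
V = -98 (V = -10 - 88 = -98)
-7*V = -7*(-98) = 686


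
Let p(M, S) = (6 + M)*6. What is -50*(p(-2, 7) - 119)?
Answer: 4750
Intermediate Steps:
p(M, S) = 36 + 6*M
-50*(p(-2, 7) - 119) = -50*((36 + 6*(-2)) - 119) = -50*((36 - 12) - 119) = -50*(24 - 119) = -50*(-95) = 4750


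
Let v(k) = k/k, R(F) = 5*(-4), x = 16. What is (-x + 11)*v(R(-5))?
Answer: -5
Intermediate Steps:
R(F) = -20
v(k) = 1
(-x + 11)*v(R(-5)) = (-1*16 + 11)*1 = (-16 + 11)*1 = -5*1 = -5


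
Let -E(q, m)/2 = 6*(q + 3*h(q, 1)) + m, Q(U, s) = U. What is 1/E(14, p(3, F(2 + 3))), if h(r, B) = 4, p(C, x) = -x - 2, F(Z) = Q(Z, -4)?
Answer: -1/298 ≈ -0.0033557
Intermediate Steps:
F(Z) = Z
p(C, x) = -2 - x
E(q, m) = -144 - 12*q - 2*m (E(q, m) = -2*(6*(q + 3*4) + m) = -2*(6*(q + 12) + m) = -2*(6*(12 + q) + m) = -2*((72 + 6*q) + m) = -2*(72 + m + 6*q) = -144 - 12*q - 2*m)
1/E(14, p(3, F(2 + 3))) = 1/(-144 - 12*14 - 2*(-2 - (2 + 3))) = 1/(-144 - 168 - 2*(-2 - 1*5)) = 1/(-144 - 168 - 2*(-2 - 5)) = 1/(-144 - 168 - 2*(-7)) = 1/(-144 - 168 + 14) = 1/(-298) = -1/298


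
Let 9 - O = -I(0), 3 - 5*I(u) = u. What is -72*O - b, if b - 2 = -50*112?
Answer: 24534/5 ≈ 4906.8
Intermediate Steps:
b = -5598 (b = 2 - 50*112 = 2 - 5600 = -5598)
I(u) = ⅗ - u/5
O = 48/5 (O = 9 - (-1)*(⅗ - ⅕*0) = 9 - (-1)*(⅗ + 0) = 9 - (-1)*3/5 = 9 - 1*(-⅗) = 9 + ⅗ = 48/5 ≈ 9.6000)
-72*O - b = -72*48/5 - 1*(-5598) = -3456/5 + 5598 = 24534/5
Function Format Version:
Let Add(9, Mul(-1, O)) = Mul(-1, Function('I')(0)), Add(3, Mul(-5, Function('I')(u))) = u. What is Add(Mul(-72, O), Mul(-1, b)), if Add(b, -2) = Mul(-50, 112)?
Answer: Rational(24534, 5) ≈ 4906.8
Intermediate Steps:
b = -5598 (b = Add(2, Mul(-50, 112)) = Add(2, -5600) = -5598)
Function('I')(u) = Add(Rational(3, 5), Mul(Rational(-1, 5), u))
O = Rational(48, 5) (O = Add(9, Mul(-1, Mul(-1, Add(Rational(3, 5), Mul(Rational(-1, 5), 0))))) = Add(9, Mul(-1, Mul(-1, Add(Rational(3, 5), 0)))) = Add(9, Mul(-1, Mul(-1, Rational(3, 5)))) = Add(9, Mul(-1, Rational(-3, 5))) = Add(9, Rational(3, 5)) = Rational(48, 5) ≈ 9.6000)
Add(Mul(-72, O), Mul(-1, b)) = Add(Mul(-72, Rational(48, 5)), Mul(-1, -5598)) = Add(Rational(-3456, 5), 5598) = Rational(24534, 5)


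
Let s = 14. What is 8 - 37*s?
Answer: -510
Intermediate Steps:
8 - 37*s = 8 - 37*14 = 8 - 518 = -510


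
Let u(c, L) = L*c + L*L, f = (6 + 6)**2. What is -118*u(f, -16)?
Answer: 241664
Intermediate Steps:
f = 144 (f = 12**2 = 144)
u(c, L) = L**2 + L*c (u(c, L) = L*c + L**2 = L**2 + L*c)
-118*u(f, -16) = -(-1888)*(-16 + 144) = -(-1888)*128 = -118*(-2048) = 241664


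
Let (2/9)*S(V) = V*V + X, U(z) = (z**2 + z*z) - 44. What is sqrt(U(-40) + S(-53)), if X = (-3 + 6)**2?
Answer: sqrt(15837) ≈ 125.85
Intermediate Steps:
U(z) = -44 + 2*z**2 (U(z) = (z**2 + z**2) - 44 = 2*z**2 - 44 = -44 + 2*z**2)
X = 9 (X = 3**2 = 9)
S(V) = 81/2 + 9*V**2/2 (S(V) = 9*(V*V + 9)/2 = 9*(V**2 + 9)/2 = 9*(9 + V**2)/2 = 81/2 + 9*V**2/2)
sqrt(U(-40) + S(-53)) = sqrt((-44 + 2*(-40)**2) + (81/2 + (9/2)*(-53)**2)) = sqrt((-44 + 2*1600) + (81/2 + (9/2)*2809)) = sqrt((-44 + 3200) + (81/2 + 25281/2)) = sqrt(3156 + 12681) = sqrt(15837)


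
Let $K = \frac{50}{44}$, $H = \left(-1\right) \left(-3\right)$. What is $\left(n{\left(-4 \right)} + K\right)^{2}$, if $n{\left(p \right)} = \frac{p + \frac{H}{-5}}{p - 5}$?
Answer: $\frac{2660161}{980100} \approx 2.7142$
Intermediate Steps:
$H = 3$
$K = \frac{25}{22}$ ($K = 50 \cdot \frac{1}{44} = \frac{25}{22} \approx 1.1364$)
$n{\left(p \right)} = \frac{- \frac{3}{5} + p}{-5 + p}$ ($n{\left(p \right)} = \frac{p + \frac{3}{-5}}{p - 5} = \frac{p + 3 \left(- \frac{1}{5}\right)}{-5 + p} = \frac{p - \frac{3}{5}}{-5 + p} = \frac{- \frac{3}{5} + p}{-5 + p}$)
$\left(n{\left(-4 \right)} + K\right)^{2} = \left(\frac{- \frac{3}{5} - 4}{-5 - 4} + \frac{25}{22}\right)^{2} = \left(\frac{1}{-9} \left(- \frac{23}{5}\right) + \frac{25}{22}\right)^{2} = \left(\left(- \frac{1}{9}\right) \left(- \frac{23}{5}\right) + \frac{25}{22}\right)^{2} = \left(\frac{23}{45} + \frac{25}{22}\right)^{2} = \left(\frac{1631}{990}\right)^{2} = \frac{2660161}{980100}$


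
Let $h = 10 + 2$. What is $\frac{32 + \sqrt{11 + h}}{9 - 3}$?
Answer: $\frac{16}{3} + \frac{\sqrt{23}}{6} \approx 6.1326$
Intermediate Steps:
$h = 12$
$\frac{32 + \sqrt{11 + h}}{9 - 3} = \frac{32 + \sqrt{11 + 12}}{9 - 3} = \frac{32 + \sqrt{23}}{6} = \frac{16}{3} + \frac{\sqrt{23}}{6}$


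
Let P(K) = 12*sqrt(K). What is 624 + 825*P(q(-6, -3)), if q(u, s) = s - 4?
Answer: 624 + 9900*I*sqrt(7) ≈ 624.0 + 26193.0*I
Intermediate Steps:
q(u, s) = -4 + s
624 + 825*P(q(-6, -3)) = 624 + 825*(12*sqrt(-4 - 3)) = 624 + 825*(12*sqrt(-7)) = 624 + 825*(12*(I*sqrt(7))) = 624 + 825*(12*I*sqrt(7)) = 624 + 9900*I*sqrt(7)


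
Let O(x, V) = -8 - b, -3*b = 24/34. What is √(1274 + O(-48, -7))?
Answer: √365942/17 ≈ 35.584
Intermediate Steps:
b = -4/17 (b = -8/34 = -⅓*12/17 = -4/17 ≈ -0.23529)
O(x, V) = -132/17 (O(x, V) = -8 - 1*(-4/17) = -8 + 4/17 = -132/17)
√(1274 + O(-48, -7)) = √(1274 - 132/17) = √(21526/17) = √365942/17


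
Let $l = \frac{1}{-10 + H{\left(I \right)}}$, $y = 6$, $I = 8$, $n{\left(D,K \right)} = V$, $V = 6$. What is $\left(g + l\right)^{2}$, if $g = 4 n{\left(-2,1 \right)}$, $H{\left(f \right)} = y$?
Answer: $\frac{9025}{16} \approx 564.06$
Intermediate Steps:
$n{\left(D,K \right)} = 6$
$H{\left(f \right)} = 6$
$g = 24$ ($g = 4 \cdot 6 = 24$)
$l = - \frac{1}{4}$ ($l = \frac{1}{-10 + 6} = \frac{1}{-4} = - \frac{1}{4} \approx -0.25$)
$\left(g + l\right)^{2} = \left(24 - \frac{1}{4}\right)^{2} = \left(\frac{95}{4}\right)^{2} = \frac{9025}{16}$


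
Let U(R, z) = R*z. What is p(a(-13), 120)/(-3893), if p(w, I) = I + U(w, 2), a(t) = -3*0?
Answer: -120/3893 ≈ -0.030825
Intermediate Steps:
a(t) = 0
p(w, I) = I + 2*w (p(w, I) = I + w*2 = I + 2*w)
p(a(-13), 120)/(-3893) = (120 + 2*0)/(-3893) = (120 + 0)*(-1/3893) = 120*(-1/3893) = -120/3893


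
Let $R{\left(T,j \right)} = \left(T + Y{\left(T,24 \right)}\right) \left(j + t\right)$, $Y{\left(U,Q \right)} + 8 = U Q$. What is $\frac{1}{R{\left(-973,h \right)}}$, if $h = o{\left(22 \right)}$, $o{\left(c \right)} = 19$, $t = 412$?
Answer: $- \frac{1}{10487523} \approx -9.5351 \cdot 10^{-8}$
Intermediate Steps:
$h = 19$
$Y{\left(U,Q \right)} = -8 + Q U$ ($Y{\left(U,Q \right)} = -8 + U Q = -8 + Q U$)
$R{\left(T,j \right)} = \left(-8 + 25 T\right) \left(412 + j\right)$ ($R{\left(T,j \right)} = \left(T + \left(-8 + 24 T\right)\right) \left(j + 412\right) = \left(-8 + 25 T\right) \left(412 + j\right)$)
$\frac{1}{R{\left(-973,h \right)}} = \frac{1}{-3296 - 152 + 10300 \left(-973\right) + 25 \left(-973\right) 19} = \frac{1}{-3296 - 152 - 10021900 - 462175} = \frac{1}{-10487523} = - \frac{1}{10487523}$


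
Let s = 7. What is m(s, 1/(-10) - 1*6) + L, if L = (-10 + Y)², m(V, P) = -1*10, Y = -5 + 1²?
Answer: 186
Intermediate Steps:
Y = -4 (Y = -5 + 1 = -4)
m(V, P) = -10
L = 196 (L = (-10 - 4)² = (-14)² = 196)
m(s, 1/(-10) - 1*6) + L = -10 + 196 = 186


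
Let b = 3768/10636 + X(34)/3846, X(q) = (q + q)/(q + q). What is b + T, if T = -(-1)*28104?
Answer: 287409575047/10226514 ≈ 28104.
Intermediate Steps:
X(q) = 1 (X(q) = (2*q)/((2*q)) = (2*q)*(1/(2*q)) = 1)
b = 3625591/10226514 (b = 3768/10636 + 1/3846 = 3768*(1/10636) + 1*(1/3846) = 942/2659 + 1/3846 = 3625591/10226514 ≈ 0.35453)
T = 28104 (T = -1*(-28104) = 28104)
b + T = 3625591/10226514 + 28104 = 287409575047/10226514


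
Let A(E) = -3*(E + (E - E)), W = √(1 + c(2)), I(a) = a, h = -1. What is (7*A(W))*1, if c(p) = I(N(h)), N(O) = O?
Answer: 0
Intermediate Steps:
c(p) = -1
W = 0 (W = √(1 - 1) = √0 = 0)
A(E) = -3*E (A(E) = -3*(E + 0) = -3*E)
(7*A(W))*1 = (7*(-3*0))*1 = (7*0)*1 = 0*1 = 0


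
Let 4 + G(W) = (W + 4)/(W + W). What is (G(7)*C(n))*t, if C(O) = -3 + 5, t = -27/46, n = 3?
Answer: 1215/322 ≈ 3.7733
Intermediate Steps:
G(W) = -4 + (4 + W)/(2*W) (G(W) = -4 + (W + 4)/(W + W) = -4 + (4 + W)/((2*W)) = -4 + (4 + W)*(1/(2*W)) = -4 + (4 + W)/(2*W))
t = -27/46 (t = -27*1/46 = -27/46 ≈ -0.58696)
C(O) = 2
(G(7)*C(n))*t = ((-7/2 + 2/7)*2)*(-27/46) = -45/14*2*(-27/46) = -45/7*(-27/46) = 1215/322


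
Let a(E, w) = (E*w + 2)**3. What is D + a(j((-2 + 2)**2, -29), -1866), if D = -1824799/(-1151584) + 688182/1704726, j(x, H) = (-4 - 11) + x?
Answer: 7176302633979138495406759/327189197664 ≈ 2.1933e+13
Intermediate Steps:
j(x, H) = -15 + x
D = 650546946727/327189197664 (D = -1824799*(-1/1151584) + 688182*(1/1704726) = 1824799/1151584 + 114697/284121 = 650546946727/327189197664 ≈ 1.9883)
a(E, w) = (2 + E*w)**3
D + a(j((-2 + 2)**2, -29), -1866) = 650546946727/327189197664 + (2 + (-15 + (-2 + 2)**2)*(-1866))**3 = 650546946727/327189197664 + (2 + (-15 + 0**2)*(-1866))**3 = 650546946727/327189197664 + (2 + (-15 + 0)*(-1866))**3 = 650546946727/327189197664 + (2 - 15*(-1866))**3 = 650546946727/327189197664 + (2 + 27990)**3 = 650546946727/327189197664 + 27992**3 = 650546946727/327189197664 + 21933189375488 = 7176302633979138495406759/327189197664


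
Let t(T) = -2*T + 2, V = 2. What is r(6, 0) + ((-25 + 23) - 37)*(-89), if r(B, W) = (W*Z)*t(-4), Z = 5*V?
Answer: 3471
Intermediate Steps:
Z = 10 (Z = 5*2 = 10)
t(T) = 2 - 2*T
r(B, W) = 100*W (r(B, W) = (W*10)*(2 - 2*(-4)) = (10*W)*(2 + 8) = (10*W)*10 = 100*W)
r(6, 0) + ((-25 + 23) - 37)*(-89) = 100*0 + ((-25 + 23) - 37)*(-89) = 0 + (-2 - 37)*(-89) = 0 - 39*(-89) = 0 + 3471 = 3471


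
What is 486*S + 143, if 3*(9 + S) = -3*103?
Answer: -54289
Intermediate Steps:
S = -112 (S = -9 + (-3*103)/3 = -9 + (⅓)*(-309) = -9 - 103 = -112)
486*S + 143 = 486*(-112) + 143 = -54432 + 143 = -54289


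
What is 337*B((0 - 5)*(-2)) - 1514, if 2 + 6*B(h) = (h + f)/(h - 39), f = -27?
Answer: -277253/174 ≈ -1593.4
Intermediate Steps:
B(h) = -⅓ + (-27 + h)/(6*(-39 + h)) (B(h) = -⅓ + ((h - 27)/(h - 39))/6 = -⅓ + ((-27 + h)/(-39 + h))/6 = -⅓ + (-27 + h)/(6*(-39 + h)))
337*B((0 - 5)*(-2)) - 1514 = 337*((51 - (0 - 5)*(-2))/(6*(-39 + (0 - 5)*(-2)))) - 1514 = 337*((51 - (-5)*(-2))/(6*(-39 - 5*(-2)))) - 1514 = 337*((51 - 1*10)/(6*(-39 + 10))) - 1514 = 337*((⅙)*(51 - 10)/(-29)) - 1514 = 337*((⅙)*(-1/29)*41) - 1514 = 337*(-41/174) - 1514 = -13817/174 - 1514 = -277253/174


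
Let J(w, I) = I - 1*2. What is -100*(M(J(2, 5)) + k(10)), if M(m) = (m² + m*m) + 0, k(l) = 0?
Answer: -1800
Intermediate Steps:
J(w, I) = -2 + I (J(w, I) = I - 2 = -2 + I)
M(m) = 2*m² (M(m) = (m² + m²) + 0 = 2*m² + 0 = 2*m²)
-100*(M(J(2, 5)) + k(10)) = -100*(2*(-2 + 5)² + 0) = -100*(2*3² + 0) = -100*(2*9 + 0) = -100*(18 + 0) = -100*18 = -1800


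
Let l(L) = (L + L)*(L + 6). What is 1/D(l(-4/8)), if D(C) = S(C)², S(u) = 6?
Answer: 1/36 ≈ 0.027778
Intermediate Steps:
l(L) = 2*L*(6 + L) (l(L) = (2*L)*(6 + L) = 2*L*(6 + L))
D(C) = 36 (D(C) = 6² = 36)
1/D(l(-4/8)) = 1/36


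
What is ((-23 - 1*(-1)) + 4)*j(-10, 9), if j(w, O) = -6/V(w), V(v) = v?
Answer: -54/5 ≈ -10.800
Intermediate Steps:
j(w, O) = -6/w
((-23 - 1*(-1)) + 4)*j(-10, 9) = ((-23 - 1*(-1)) + 4)*(-6/(-10)) = ((-23 + 1) + 4)*(-6*(-1/10)) = (-22 + 4)*(3/5) = -18*3/5 = -54/5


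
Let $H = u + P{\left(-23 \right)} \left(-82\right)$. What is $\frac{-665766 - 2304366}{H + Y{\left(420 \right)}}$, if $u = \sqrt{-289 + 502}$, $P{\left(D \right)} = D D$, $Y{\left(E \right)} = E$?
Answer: $\frac{127590930456}{1845389551} + \frac{2970132 \sqrt{213}}{1845389551} \approx 69.164$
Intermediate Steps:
$P{\left(D \right)} = D^{2}$
$u = \sqrt{213} \approx 14.595$
$H = -43378 + \sqrt{213}$ ($H = \sqrt{213} + \left(-23\right)^{2} \left(-82\right) = \sqrt{213} + 529 \left(-82\right) = \sqrt{213} - 43378 = -43378 + \sqrt{213} \approx -43363.0$)
$\frac{-665766 - 2304366}{H + Y{\left(420 \right)}} = \frac{-665766 - 2304366}{\left(-43378 + \sqrt{213}\right) + 420} = - \frac{2970132}{-42958 + \sqrt{213}}$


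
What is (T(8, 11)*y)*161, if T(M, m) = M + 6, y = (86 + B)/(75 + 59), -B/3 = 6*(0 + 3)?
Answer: 36064/67 ≈ 538.27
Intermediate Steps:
B = -54 (B = -18*(0 + 3) = -18*3 = -3*18 = -54)
y = 16/67 (y = (86 - 54)/(75 + 59) = 32/134 = 32*(1/134) = 16/67 ≈ 0.23881)
T(M, m) = 6 + M
(T(8, 11)*y)*161 = ((6 + 8)*(16/67))*161 = (14*(16/67))*161 = (224/67)*161 = 36064/67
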